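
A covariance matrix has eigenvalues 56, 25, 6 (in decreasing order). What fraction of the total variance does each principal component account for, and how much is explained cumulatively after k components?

Step 1 — total variance = trace(Sigma) = Σ λ_i = 56 + 25 + 6 = 87.

Step 2 — fraction explained by component i = λ_i / Σ λ:
  PC1: 56/87 = 0.6437
  PC2: 25/87 = 0.2874
  PC3: 6/87 = 0.069

Step 3 — cumulative fraction after k components = (λ_1 + ... + λ_k) / Σ λ:
  k = 1: 56/87 = 0.6437
  k = 2: (56 + 25)/87 = 81/87 = 0.931
  k = 3: (56 + 25 + 6)/87 = 87/87 = 1

Summary (fraction, with percent):

explained: PC1 0.6437 (64.37%), PC2 0.2874 (28.74%), PC3 0.069 (6.9%);  cumulative: 0.6437, 0.931, 1


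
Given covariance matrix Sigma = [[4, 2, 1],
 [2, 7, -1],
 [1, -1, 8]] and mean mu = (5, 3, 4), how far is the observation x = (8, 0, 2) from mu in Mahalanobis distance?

Step 1 — centre the observation: (x - mu) = (3, -3, -2).

Step 2 — invert Sigma (cofactor / det for 3×3, or solve directly):
  Sigma^{-1} = [[0.3107, -0.096, -0.0508],
 [-0.096, 0.1751, 0.0339],
 [-0.0508, 0.0339, 0.1356]].

Step 3 — form the quadratic (x - mu)^T · Sigma^{-1} · (x - mu):
  Sigma^{-1} · (x - mu) = (1.322, -0.8814, -0.5254).
  (x - mu)^T · [Sigma^{-1} · (x - mu)] = (3)·(1.322) + (-3)·(-0.8814) + (-2)·(-0.5254) = 7.661.

Step 4 — take square root: d = √(7.661) ≈ 2.7679.

d(x, mu) = √(7.661) ≈ 2.7679


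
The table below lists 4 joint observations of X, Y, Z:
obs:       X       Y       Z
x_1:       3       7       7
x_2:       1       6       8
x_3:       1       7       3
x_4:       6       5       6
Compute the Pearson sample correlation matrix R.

Step 1 — column means:
  mean(X) = (3 + 1 + 1 + 6) / 4 = 11/4 = 2.75
  mean(Y) = (7 + 6 + 7 + 5) / 4 = 25/4 = 6.25
  mean(Z) = (7 + 8 + 3 + 6) / 4 = 24/4 = 6

Step 2 — sample variances and covariances s[i,j] = (1/(n-1)) · Σ_k (x_{k,i} - mean_i) · (x_{k,j} - mean_j), with n-1 = 3:
  s[X,X] = ((0.25)·(0.25) + (-1.75)·(-1.75) + (-1.75)·(-1.75) + (3.25)·(3.25)) / 3 = 16.75/3 = 5.5833
  s[X,Y] = ((0.25)·(0.75) + (-1.75)·(-0.25) + (-1.75)·(0.75) + (3.25)·(-1.25)) / 3 = -4.75/3 = -1.5833
  s[X,Z] = ((0.25)·(1) + (-1.75)·(2) + (-1.75)·(-3) + (3.25)·(0)) / 3 = 2/3 = 0.6667
  s[Y,Y] = ((0.75)·(0.75) + (-0.25)·(-0.25) + (0.75)·(0.75) + (-1.25)·(-1.25)) / 3 = 2.75/3 = 0.9167
  s[Y,Z] = ((0.75)·(1) + (-0.25)·(2) + (0.75)·(-3) + (-1.25)·(0)) / 3 = -2/3 = -0.6667
  s[Z,Z] = ((1)·(1) + (2)·(2) + (-3)·(-3) + (0)·(0)) / 3 = 14/3 = 4.6667
  Sample standard deviations s_i = √(s[i,i]):
  s(X) = √(5.5833) = 2.3629
  s(Y) = √(0.9167) = 0.9574
  s(Z) = √(4.6667) = 2.1602

Step 3 — r_{ij} = s_{ij} / (s_i · s_j):
  r[X,X] = 1 (diagonal).
  r[X,Y] = -1.5833 / (2.3629 · 0.9574) = -1.5833 / 2.2623 = -0.6999
  r[X,Z] = 0.6667 / (2.3629 · 2.1602) = 0.6667 / 5.1045 = 0.1306
  r[Y,Y] = 1 (diagonal).
  r[Y,Z] = -0.6667 / (0.9574 · 2.1602) = -0.6667 / 2.0683 = -0.3223
  r[Z,Z] = 1 (diagonal).

R is symmetric with unit diagonal. Assembling:

R = [[1, -0.6999, 0.1306],
 [-0.6999, 1, -0.3223],
 [0.1306, -0.3223, 1]]


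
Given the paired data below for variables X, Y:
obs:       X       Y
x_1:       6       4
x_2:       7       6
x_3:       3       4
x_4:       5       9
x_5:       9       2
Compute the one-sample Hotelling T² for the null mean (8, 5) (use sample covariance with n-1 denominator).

Step 1 — sample mean vector:
  mean(X) = (6 + 7 + 3 + 5 + 9) / 5 = 30/5 = 6
  mean(Y) = (4 + 6 + 4 + 9 + 2) / 5 = 25/5 = 5
  x̄ = (6, 5),  deviation x̄ - mu_0 = (6, 5) - (8, 5) = (-2, 0).

Step 2 — sample covariance matrix, S[i,j] = (1/(n-1)) · Σ_k (x_{k,i} - mean_i) · (x_{k,j} - mean_j), divisor n-1 = 4:
  S[X,X] = ((0)·(0) + (1)·(1) + (-3)·(-3) + (-1)·(-1) + (3)·(3)) / 4 = 20/4 = 5
  S[X,Y] = ((0)·(-1) + (1)·(1) + (-3)·(-1) + (-1)·(4) + (3)·(-3)) / 4 = -9/4 = -2.25
  S[Y,Y] = ((-1)·(-1) + (1)·(1) + (-1)·(-1) + (4)·(4) + (-3)·(-3)) / 4 = 28/4 = 7
  S = [[5, -2.25],
 [-2.25, 7]].

Step 3 — invert S. det(S) = 5·7 - (-2.25)² = 29.9375.
  S^{-1} = (1/det) · [[d, -b], [-b, a]] = [[0.2338, 0.0752],
 [0.0752, 0.167]].

Step 4 — quadratic form (x̄ - mu_0)^T · S^{-1} · (x̄ - mu_0):
  S^{-1} · (x̄ - mu_0) = (-0.4676, -0.1503),
  (x̄ - mu_0)^T · [...] = (-2)·(-0.4676) + (0)·(-0.1503) = 0.9353.

Step 5 — scale by n: T² = 5 · 0.9353 = 4.6764.

T² ≈ 4.6764


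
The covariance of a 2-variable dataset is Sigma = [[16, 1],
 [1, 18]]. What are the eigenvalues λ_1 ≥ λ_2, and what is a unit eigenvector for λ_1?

Step 1 — characteristic polynomial of 2×2 Sigma:
  det(Sigma - λI) = λ² - trace · λ + det = 0.
  trace = 16 + 18 = 34, det = 16·18 - (1)² = 287.
Step 2 — discriminant:
  Δ = trace² - 4·det = 1156 - 1148 = 8.
Step 3 — eigenvalues:
  λ = (trace ± √Δ)/2 = (34 ± 2.8284)/2,
  λ_1 = 18.4142,  λ_2 = 15.5858.

Step 4 — unit eigenvector for λ_1: solve (Sigma - λ_1 I)v = 0. First row:
  (16 - 18.4142)·v_x + (1)·v_y = 0, i.e. (-2.4142)·v_x + (1)·v_y = 0,
  so v ∝ (b, λ_1 - a) = (1, 2.4142) = u.
  ||u|| = √((1)² + (2.4142)²) = √(6.8284) ≈ 2.6131,
  v_1 = u/||u|| ≈ (0.3827, 0.9239) (||v_1|| = 1).

λ_1 = 18.4142,  λ_2 = 15.5858;  v_1 ≈ (0.3827, 0.9239)


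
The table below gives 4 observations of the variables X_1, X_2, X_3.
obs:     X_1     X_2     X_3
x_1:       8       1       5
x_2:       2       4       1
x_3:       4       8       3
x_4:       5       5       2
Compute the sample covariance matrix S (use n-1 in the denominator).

Step 1 — column means:
  mean(X_1) = (8 + 2 + 4 + 5) / 4 = 19/4 = 4.75
  mean(X_2) = (1 + 4 + 8 + 5) / 4 = 18/4 = 4.5
  mean(X_3) = (5 + 1 + 3 + 2) / 4 = 11/4 = 2.75

Step 2 — sample covariance S[i,j] = (1/(n-1)) · Σ_k (x_{k,i} - mean_i) · (x_{k,j} - mean_j), with n-1 = 3.
  S[X_1,X_1] = ((3.25)·(3.25) + (-2.75)·(-2.75) + (-0.75)·(-0.75) + (0.25)·(0.25)) / 3 = 18.75/3 = 6.25
  S[X_1,X_2] = ((3.25)·(-3.5) + (-2.75)·(-0.5) + (-0.75)·(3.5) + (0.25)·(0.5)) / 3 = -12.5/3 = -4.1667
  S[X_1,X_3] = ((3.25)·(2.25) + (-2.75)·(-1.75) + (-0.75)·(0.25) + (0.25)·(-0.75)) / 3 = 11.75/3 = 3.9167
  S[X_2,X_2] = ((-3.5)·(-3.5) + (-0.5)·(-0.5) + (3.5)·(3.5) + (0.5)·(0.5)) / 3 = 25/3 = 8.3333
  S[X_2,X_3] = ((-3.5)·(2.25) + (-0.5)·(-1.75) + (3.5)·(0.25) + (0.5)·(-0.75)) / 3 = -6.5/3 = -2.1667
  S[X_3,X_3] = ((2.25)·(2.25) + (-1.75)·(-1.75) + (0.25)·(0.25) + (-0.75)·(-0.75)) / 3 = 8.75/3 = 2.9167

S is symmetric (S[j,i] = S[i,j]). Assembling:

S = [[6.25, -4.1667, 3.9167],
 [-4.1667, 8.3333, -2.1667],
 [3.9167, -2.1667, 2.9167]]


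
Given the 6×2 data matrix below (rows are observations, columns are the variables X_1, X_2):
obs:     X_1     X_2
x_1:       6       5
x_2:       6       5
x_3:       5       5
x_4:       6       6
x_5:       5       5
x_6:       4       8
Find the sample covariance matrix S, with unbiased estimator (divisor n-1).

Step 1 — column means:
  mean(X_1) = (6 + 6 + 5 + 6 + 5 + 4) / 6 = 32/6 = 5.3333
  mean(X_2) = (5 + 5 + 5 + 6 + 5 + 8) / 6 = 34/6 = 5.6667

Step 2 — sample covariance S[i,j] = (1/(n-1)) · Σ_k (x_{k,i} - mean_i) · (x_{k,j} - mean_j), with n-1 = 5.
  S[X_1,X_1] = ((0.6667)·(0.6667) + (0.6667)·(0.6667) + (-0.3333)·(-0.3333) + (0.6667)·(0.6667) + (-0.3333)·(-0.3333) + (-1.3333)·(-1.3333)) / 5 = 3.3333/5 = 0.6667
  S[X_1,X_2] = ((0.6667)·(-0.6667) + (0.6667)·(-0.6667) + (-0.3333)·(-0.6667) + (0.6667)·(0.3333) + (-0.3333)·(-0.6667) + (-1.3333)·(2.3333)) / 5 = -3.3333/5 = -0.6667
  S[X_2,X_2] = ((-0.6667)·(-0.6667) + (-0.6667)·(-0.6667) + (-0.6667)·(-0.6667) + (0.3333)·(0.3333) + (-0.6667)·(-0.6667) + (2.3333)·(2.3333)) / 5 = 7.3333/5 = 1.4667

S is symmetric (S[j,i] = S[i,j]). Assembling:

S = [[0.6667, -0.6667],
 [-0.6667, 1.4667]]


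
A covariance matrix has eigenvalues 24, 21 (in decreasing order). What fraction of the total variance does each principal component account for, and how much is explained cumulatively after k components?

Step 1 — total variance = trace(Sigma) = Σ λ_i = 24 + 21 = 45.

Step 2 — fraction explained by component i = λ_i / Σ λ:
  PC1: 24/45 = 0.5333
  PC2: 21/45 = 0.4667

Step 3 — cumulative fraction after k components = (λ_1 + ... + λ_k) / Σ λ:
  k = 1: 24/45 = 0.5333
  k = 2: (24 + 21)/45 = 45/45 = 1

Summary (fraction, with percent):

explained: PC1 0.5333 (53.33%), PC2 0.4667 (46.67%);  cumulative: 0.5333, 1


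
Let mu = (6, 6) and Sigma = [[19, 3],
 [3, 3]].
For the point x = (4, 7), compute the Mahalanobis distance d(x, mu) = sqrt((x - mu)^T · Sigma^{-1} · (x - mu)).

Step 1 — centre the observation: (x - mu) = (-2, 1).

Step 2 — invert Sigma. det(Sigma) = 19·3 - (3)² = 48.
  Sigma^{-1} = (1/det) · [[d, -b], [-b, a]] = [[0.0625, -0.0625],
 [-0.0625, 0.3958]].

Step 3 — form the quadratic (x - mu)^T · Sigma^{-1} · (x - mu):
  Sigma^{-1} · (x - mu) = (-0.1875, 0.5208).
  (x - mu)^T · [Sigma^{-1} · (x - mu)] = (-2)·(-0.1875) + (1)·(0.5208) = 0.8958.

Step 4 — take square root: d = √(0.8958) ≈ 0.9465.

d(x, mu) = √(0.8958) ≈ 0.9465


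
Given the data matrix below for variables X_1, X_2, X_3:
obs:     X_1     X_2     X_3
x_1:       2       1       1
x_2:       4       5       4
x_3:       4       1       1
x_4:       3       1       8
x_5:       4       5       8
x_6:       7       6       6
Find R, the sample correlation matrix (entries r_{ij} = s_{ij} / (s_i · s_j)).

Step 1 — column means:
  mean(X_1) = (2 + 4 + 4 + 3 + 4 + 7) / 6 = 24/6 = 4
  mean(X_2) = (1 + 5 + 1 + 1 + 5 + 6) / 6 = 19/6 = 3.1667
  mean(X_3) = (1 + 4 + 1 + 8 + 8 + 6) / 6 = 28/6 = 4.6667

Step 2 — sample variances and covariances s[i,j] = (1/(n-1)) · Σ_k (x_{k,i} - mean_i) · (x_{k,j} - mean_j), with n-1 = 5:
  s[X_1,X_1] = ((-2)·(-2) + (0)·(0) + (0)·(0) + (-1)·(-1) + (0)·(0) + (3)·(3)) / 5 = 14/5 = 2.8
  s[X_1,X_2] = ((-2)·(-2.1667) + (0)·(1.8333) + (0)·(-2.1667) + (-1)·(-2.1667) + (0)·(1.8333) + (3)·(2.8333)) / 5 = 15/5 = 3
  s[X_1,X_3] = ((-2)·(-3.6667) + (0)·(-0.6667) + (0)·(-3.6667) + (-1)·(3.3333) + (0)·(3.3333) + (3)·(1.3333)) / 5 = 8/5 = 1.6
  s[X_2,X_2] = ((-2.1667)·(-2.1667) + (1.8333)·(1.8333) + (-2.1667)·(-2.1667) + (-2.1667)·(-2.1667) + (1.8333)·(1.8333) + (2.8333)·(2.8333)) / 5 = 28.8333/5 = 5.7667
  s[X_2,X_3] = ((-2.1667)·(-3.6667) + (1.8333)·(-0.6667) + (-2.1667)·(-3.6667) + (-2.1667)·(3.3333) + (1.8333)·(3.3333) + (2.8333)·(1.3333)) / 5 = 17.3333/5 = 3.4667
  s[X_3,X_3] = ((-3.6667)·(-3.6667) + (-0.6667)·(-0.6667) + (-3.6667)·(-3.6667) + (3.3333)·(3.3333) + (3.3333)·(3.3333) + (1.3333)·(1.3333)) / 5 = 51.3333/5 = 10.2667
  Sample standard deviations s_i = √(s[i,i]):
  s(X_1) = √(2.8) = 1.6733
  s(X_2) = √(5.7667) = 2.4014
  s(X_3) = √(10.2667) = 3.2042

Step 3 — r_{ij} = s_{ij} / (s_i · s_j):
  r[X_1,X_1] = 1 (diagonal).
  r[X_1,X_2] = 3 / (1.6733 · 2.4014) = 3 / 4.0183 = 0.7466
  r[X_1,X_3] = 1.6 / (1.6733 · 3.2042) = 1.6 / 5.3616 = 0.2984
  r[X_2,X_2] = 1 (diagonal).
  r[X_2,X_3] = 3.4667 / (2.4014 · 3.2042) = 3.4667 / 7.6944 = 0.4505
  r[X_3,X_3] = 1 (diagonal).

R is symmetric with unit diagonal. Assembling:

R = [[1, 0.7466, 0.2984],
 [0.7466, 1, 0.4505],
 [0.2984, 0.4505, 1]]


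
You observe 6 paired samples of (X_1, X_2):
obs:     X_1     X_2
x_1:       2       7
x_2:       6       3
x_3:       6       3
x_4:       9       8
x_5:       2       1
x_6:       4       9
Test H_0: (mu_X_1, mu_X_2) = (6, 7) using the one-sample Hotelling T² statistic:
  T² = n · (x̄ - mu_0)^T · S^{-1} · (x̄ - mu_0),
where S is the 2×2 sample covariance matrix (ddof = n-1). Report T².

Step 1 — sample mean vector:
  mean(X_1) = (2 + 6 + 6 + 9 + 2 + 4) / 6 = 29/6 = 4.8333
  mean(X_2) = (7 + 3 + 3 + 8 + 1 + 9) / 6 = 31/6 = 5.1667
  x̄ = (4.8333, 5.1667),  deviation x̄ - mu_0 = (4.8333, 5.1667) - (6, 7) = (-1.1667, -1.8333).

Step 2 — sample covariance matrix, S[i,j] = (1/(n-1)) · Σ_k (x_{k,i} - mean_i) · (x_{k,j} - mean_j), divisor n-1 = 5:
  S[X_1,X_1] = ((-2.8333)·(-2.8333) + (1.1667)·(1.1667) + (1.1667)·(1.1667) + (4.1667)·(4.1667) + (-2.8333)·(-2.8333) + (-0.8333)·(-0.8333)) / 5 = 36.8333/5 = 7.3667
  S[X_1,X_2] = ((-2.8333)·(1.8333) + (1.1667)·(-2.1667) + (1.1667)·(-2.1667) + (4.1667)·(2.8333) + (-2.8333)·(-4.1667) + (-0.8333)·(3.8333)) / 5 = 10.1667/5 = 2.0333
  S[X_2,X_2] = ((1.8333)·(1.8333) + (-2.1667)·(-2.1667) + (-2.1667)·(-2.1667) + (2.8333)·(2.8333) + (-4.1667)·(-4.1667) + (3.8333)·(3.8333)) / 5 = 52.8333/5 = 10.5667
  S = [[7.3667, 2.0333],
 [2.0333, 10.5667]].

Step 3 — invert S. det(S) = 7.3667·10.5667 - (2.0333)² = 73.7067.
  S^{-1} = (1/det) · [[d, -b], [-b, a]] = [[0.1434, -0.0276],
 [-0.0276, 0.0999]].

Step 4 — quadratic form (x̄ - mu_0)^T · S^{-1} · (x̄ - mu_0):
  S^{-1} · (x̄ - mu_0) = (-0.1167, -0.151),
  (x̄ - mu_0)^T · [...] = (-1.1667)·(-0.1167) + (-1.8333)·(-0.151) = 0.413.

Step 5 — scale by n: T² = 6 · 0.413 = 2.4783.

T² ≈ 2.4783


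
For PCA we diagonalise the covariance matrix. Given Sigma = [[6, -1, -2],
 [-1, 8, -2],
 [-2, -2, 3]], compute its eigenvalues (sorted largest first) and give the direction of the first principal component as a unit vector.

Step 1 — characteristic polynomial p(λ) = det(λI - Sigma) = λ³ - tr·λ² + c_1·λ - det, where tr = trace, c_1 = sum of the principal 2×2 minors, det = det(Sigma):
  tr = 6 + 8 + 3 = 17,
  c_1 = (6·8 - (-1)²) + (6·3 - (-2)²) + (8·3 - (-2)²) = 47 + 14 + 20 = 81,
  det = 6·(8·3 - (-2)²) - (-1)·((-1)·3 - (-2)·(-2)) + (-2)·((-1)·(-2) - 8·(-2)) = 6·(20) - (-1)·(-7) + (-2)·(18) = 77.
  So p(λ) = λ³ - 17λ² + 81λ - 77.
Step 2 — look for an integer root (rational root theorem: any rational root is an integer divisor of 77). Testing λ = 7:
  p(7) = 343 - 833 + 567 - 77 = 0  ✓
  Dividing out (λ - 7): p(λ) = (λ - 7)(λ² - 10λ + 11).
Step 3 — remaining eigenvalues from the quadratic λ² - 10λ + 11 = 0:
  Δ = 10² - 4·11 = 100 - 44 = 56,  λ = (10 ± √56)/2 = (10 ± 7.4833)/2 ≈ 8.7417 or 1.2583.
  Sorted: λ_1 = 8.7417,  λ_2 = 7,  λ_3 = 1.2583  (check: sum = 17 = tr ✓).

Step 4 — unit eigenvector for λ_1 ≈ 8.7417: v spans the null space of (Sigma - λ_1 I), whose rows are
  r_1 = (-2.7417, -1, -2),  r_2 = (-1, -0.7417, -2),  r_3 = (-2, -2, -5.7417).
  v is orthogonal to every row, so take v ∝ r_1 × r_2 = ((-1)·(-2) - (-2)·(-0.7417), (-2)·(-1) - (-2.7417)·(-2), (-2.7417)·(-0.7417) - (-1)·(-1)) ≈ (0.5167, -3.4833, 1.0334).
  Let u = (0.5167, -3.4833, 1.0334).
  ||u|| = √((0.5167)² + (-3.4833)² + (1.0334)²) = √(13.4683) ≈ 3.6699,  v_1 = u/||u|| ≈ (0.1408, -0.9492, 0.2816) (||v_1|| = 1).

λ_1 = 8.7417,  λ_2 = 7,  λ_3 = 1.2583;  v_1 ≈ (0.1408, -0.9492, 0.2816)


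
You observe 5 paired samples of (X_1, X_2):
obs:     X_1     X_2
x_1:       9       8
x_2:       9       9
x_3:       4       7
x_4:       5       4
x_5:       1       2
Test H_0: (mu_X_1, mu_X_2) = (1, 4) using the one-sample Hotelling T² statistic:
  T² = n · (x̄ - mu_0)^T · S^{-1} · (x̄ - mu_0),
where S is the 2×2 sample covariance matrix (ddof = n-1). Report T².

Step 1 — sample mean vector:
  mean(X_1) = (9 + 9 + 4 + 5 + 1) / 5 = 28/5 = 5.6
  mean(X_2) = (8 + 9 + 7 + 4 + 2) / 5 = 30/5 = 6
  x̄ = (5.6, 6),  deviation x̄ - mu_0 = (5.6, 6) - (1, 4) = (4.6, 2).

Step 2 — sample covariance matrix, S[i,j] = (1/(n-1)) · Σ_k (x_{k,i} - mean_i) · (x_{k,j} - mean_j), divisor n-1 = 4:
  S[X_1,X_1] = ((3.4)·(3.4) + (3.4)·(3.4) + (-1.6)·(-1.6) + (-0.6)·(-0.6) + (-4.6)·(-4.6)) / 4 = 47.2/4 = 11.8
  S[X_1,X_2] = ((3.4)·(2) + (3.4)·(3) + (-1.6)·(1) + (-0.6)·(-2) + (-4.6)·(-4)) / 4 = 35/4 = 8.75
  S[X_2,X_2] = ((2)·(2) + (3)·(3) + (1)·(1) + (-2)·(-2) + (-4)·(-4)) / 4 = 34/4 = 8.5
  S = [[11.8, 8.75],
 [8.75, 8.5]].

Step 3 — invert S. det(S) = 11.8·8.5 - (8.75)² = 23.7375.
  S^{-1} = (1/det) · [[d, -b], [-b, a]] = [[0.3581, -0.3686],
 [-0.3686, 0.4971]].

Step 4 — quadratic form (x̄ - mu_0)^T · S^{-1} · (x̄ - mu_0):
  S^{-1} · (x̄ - mu_0) = (0.91, -0.7014),
  (x̄ - mu_0)^T · [...] = (4.6)·(0.91) + (2)·(-0.7014) = 2.7829.

Step 5 — scale by n: T² = 5 · 2.7829 = 13.9147.

T² ≈ 13.9147


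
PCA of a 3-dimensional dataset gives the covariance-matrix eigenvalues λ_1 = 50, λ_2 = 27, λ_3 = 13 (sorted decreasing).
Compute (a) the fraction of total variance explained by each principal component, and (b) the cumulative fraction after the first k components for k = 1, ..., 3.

Step 1 — total variance = trace(Sigma) = Σ λ_i = 50 + 27 + 13 = 90.

Step 2 — fraction explained by component i = λ_i / Σ λ:
  PC1: 50/90 = 0.5556
  PC2: 27/90 = 0.3
  PC3: 13/90 = 0.1444

Step 3 — cumulative fraction after k components = (λ_1 + ... + λ_k) / Σ λ:
  k = 1: 50/90 = 0.5556
  k = 2: (50 + 27)/90 = 77/90 = 0.8556
  k = 3: (50 + 27 + 13)/90 = 90/90 = 1

Summary (fraction, with percent):

explained: PC1 0.5556 (55.56%), PC2 0.3 (30%), PC3 0.1444 (14.44%);  cumulative: 0.5556, 0.8556, 1


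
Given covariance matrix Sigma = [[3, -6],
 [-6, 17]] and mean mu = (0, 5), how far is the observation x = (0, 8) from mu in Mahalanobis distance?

Step 1 — centre the observation: (x - mu) = (0, 3).

Step 2 — invert Sigma. det(Sigma) = 3·17 - (-6)² = 15.
  Sigma^{-1} = (1/det) · [[d, -b], [-b, a]] = [[1.1333, 0.4],
 [0.4, 0.2]].

Step 3 — form the quadratic (x - mu)^T · Sigma^{-1} · (x - mu):
  Sigma^{-1} · (x - mu) = (1.2, 0.6).
  (x - mu)^T · [Sigma^{-1} · (x - mu)] = (0)·(1.2) + (3)·(0.6) = 1.8.

Step 4 — take square root: d = √(1.8) ≈ 1.3416.

d(x, mu) = √(1.8) ≈ 1.3416


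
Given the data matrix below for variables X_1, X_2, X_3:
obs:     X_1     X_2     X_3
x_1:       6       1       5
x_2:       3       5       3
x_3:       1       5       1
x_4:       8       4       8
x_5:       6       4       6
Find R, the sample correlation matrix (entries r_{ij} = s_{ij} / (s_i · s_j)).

Step 1 — column means:
  mean(X_1) = (6 + 3 + 1 + 8 + 6) / 5 = 24/5 = 4.8
  mean(X_2) = (1 + 5 + 5 + 4 + 4) / 5 = 19/5 = 3.8
  mean(X_3) = (5 + 3 + 1 + 8 + 6) / 5 = 23/5 = 4.6

Step 2 — sample variances and covariances s[i,j] = (1/(n-1)) · Σ_k (x_{k,i} - mean_i) · (x_{k,j} - mean_j), with n-1 = 4:
  s[X_1,X_1] = ((1.2)·(1.2) + (-1.8)·(-1.8) + (-3.8)·(-3.8) + (3.2)·(3.2) + (1.2)·(1.2)) / 4 = 30.8/4 = 7.7
  s[X_1,X_2] = ((1.2)·(-2.8) + (-1.8)·(1.2) + (-3.8)·(1.2) + (3.2)·(0.2) + (1.2)·(0.2)) / 4 = -9.2/4 = -2.3
  s[X_1,X_3] = ((1.2)·(0.4) + (-1.8)·(-1.6) + (-3.8)·(-3.6) + (3.2)·(3.4) + (1.2)·(1.4)) / 4 = 29.6/4 = 7.4
  s[X_2,X_2] = ((-2.8)·(-2.8) + (1.2)·(1.2) + (1.2)·(1.2) + (0.2)·(0.2) + (0.2)·(0.2)) / 4 = 10.8/4 = 2.7
  s[X_2,X_3] = ((-2.8)·(0.4) + (1.2)·(-1.6) + (1.2)·(-3.6) + (0.2)·(3.4) + (0.2)·(1.4)) / 4 = -6.4/4 = -1.6
  s[X_3,X_3] = ((0.4)·(0.4) + (-1.6)·(-1.6) + (-3.6)·(-3.6) + (3.4)·(3.4) + (1.4)·(1.4)) / 4 = 29.2/4 = 7.3
  Sample standard deviations s_i = √(s[i,i]):
  s(X_1) = √(7.7) = 2.7749
  s(X_2) = √(2.7) = 1.6432
  s(X_3) = √(7.3) = 2.7019

Step 3 — r_{ij} = s_{ij} / (s_i · s_j):
  r[X_1,X_1] = 1 (diagonal).
  r[X_1,X_2] = -2.3 / (2.7749 · 1.6432) = -2.3 / 4.5596 = -0.5044
  r[X_1,X_3] = 7.4 / (2.7749 · 2.7019) = 7.4 / 7.4973 = 0.987
  r[X_2,X_2] = 1 (diagonal).
  r[X_2,X_3] = -1.6 / (1.6432 · 2.7019) = -1.6 / 4.4396 = -0.3604
  r[X_3,X_3] = 1 (diagonal).

R is symmetric with unit diagonal. Assembling:

R = [[1, -0.5044, 0.987],
 [-0.5044, 1, -0.3604],
 [0.987, -0.3604, 1]]


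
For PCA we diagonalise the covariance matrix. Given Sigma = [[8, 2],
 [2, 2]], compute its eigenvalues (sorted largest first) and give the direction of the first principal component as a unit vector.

Step 1 — characteristic polynomial of 2×2 Sigma:
  det(Sigma - λI) = λ² - trace · λ + det = 0.
  trace = 8 + 2 = 10, det = 8·2 - (2)² = 12.
Step 2 — discriminant:
  Δ = trace² - 4·det = 100 - 48 = 52.
Step 3 — eigenvalues:
  λ = (trace ± √Δ)/2 = (10 ± 7.2111)/2,
  λ_1 = 8.6056,  λ_2 = 1.3944.

Step 4 — unit eigenvector for λ_1: solve (Sigma - λ_1 I)v = 0. First row:
  (8 - 8.6056)·v_x + (2)·v_y = 0, i.e. (-0.6056)·v_x + (2)·v_y = 0,
  so v ∝ (b, λ_1 - a) = (2, 0.6056) = u.
  ||u|| = √((2)² + (0.6056)²) = √(4.3667) ≈ 2.0897,
  v_1 = u/||u|| ≈ (0.9571, 0.2898) (||v_1|| = 1).

λ_1 = 8.6056,  λ_2 = 1.3944;  v_1 ≈ (0.9571, 0.2898)


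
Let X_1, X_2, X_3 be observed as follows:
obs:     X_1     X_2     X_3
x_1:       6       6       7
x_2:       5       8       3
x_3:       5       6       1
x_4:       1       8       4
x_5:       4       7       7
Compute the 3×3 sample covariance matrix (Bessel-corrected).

Step 1 — column means:
  mean(X_1) = (6 + 5 + 5 + 1 + 4) / 5 = 21/5 = 4.2
  mean(X_2) = (6 + 8 + 6 + 8 + 7) / 5 = 35/5 = 7
  mean(X_3) = (7 + 3 + 1 + 4 + 7) / 5 = 22/5 = 4.4

Step 2 — sample covariance S[i,j] = (1/(n-1)) · Σ_k (x_{k,i} - mean_i) · (x_{k,j} - mean_j), with n-1 = 4.
  S[X_1,X_1] = ((1.8)·(1.8) + (0.8)·(0.8) + (0.8)·(0.8) + (-3.2)·(-3.2) + (-0.2)·(-0.2)) / 4 = 14.8/4 = 3.7
  S[X_1,X_2] = ((1.8)·(-1) + (0.8)·(1) + (0.8)·(-1) + (-3.2)·(1) + (-0.2)·(0)) / 4 = -5/4 = -1.25
  S[X_1,X_3] = ((1.8)·(2.6) + (0.8)·(-1.4) + (0.8)·(-3.4) + (-3.2)·(-0.4) + (-0.2)·(2.6)) / 4 = 1.6/4 = 0.4
  S[X_2,X_2] = ((-1)·(-1) + (1)·(1) + (-1)·(-1) + (1)·(1) + (0)·(0)) / 4 = 4/4 = 1
  S[X_2,X_3] = ((-1)·(2.6) + (1)·(-1.4) + (-1)·(-3.4) + (1)·(-0.4) + (0)·(2.6)) / 4 = -1/4 = -0.25
  S[X_3,X_3] = ((2.6)·(2.6) + (-1.4)·(-1.4) + (-3.4)·(-3.4) + (-0.4)·(-0.4) + (2.6)·(2.6)) / 4 = 27.2/4 = 6.8

S is symmetric (S[j,i] = S[i,j]). Assembling:

S = [[3.7, -1.25, 0.4],
 [-1.25, 1, -0.25],
 [0.4, -0.25, 6.8]]


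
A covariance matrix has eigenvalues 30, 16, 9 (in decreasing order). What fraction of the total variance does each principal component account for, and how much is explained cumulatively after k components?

Step 1 — total variance = trace(Sigma) = Σ λ_i = 30 + 16 + 9 = 55.

Step 2 — fraction explained by component i = λ_i / Σ λ:
  PC1: 30/55 = 0.5455
  PC2: 16/55 = 0.2909
  PC3: 9/55 = 0.1636

Step 3 — cumulative fraction after k components = (λ_1 + ... + λ_k) / Σ λ:
  k = 1: 30/55 = 0.5455
  k = 2: (30 + 16)/55 = 46/55 = 0.8364
  k = 3: (30 + 16 + 9)/55 = 55/55 = 1

Summary (fraction, with percent):

explained: PC1 0.5455 (54.55%), PC2 0.2909 (29.09%), PC3 0.1636 (16.36%);  cumulative: 0.5455, 0.8364, 1


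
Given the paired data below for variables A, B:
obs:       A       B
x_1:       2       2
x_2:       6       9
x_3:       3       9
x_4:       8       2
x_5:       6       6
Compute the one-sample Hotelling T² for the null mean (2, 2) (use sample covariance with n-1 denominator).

Step 1 — sample mean vector:
  mean(A) = (2 + 6 + 3 + 8 + 6) / 5 = 25/5 = 5
  mean(B) = (2 + 9 + 9 + 2 + 6) / 5 = 28/5 = 5.6
  x̄ = (5, 5.6),  deviation x̄ - mu_0 = (5, 5.6) - (2, 2) = (3, 3.6).

Step 2 — sample covariance matrix, S[i,j] = (1/(n-1)) · Σ_k (x_{k,i} - mean_i) · (x_{k,j} - mean_j), divisor n-1 = 4:
  S[A,A] = ((-3)·(-3) + (1)·(1) + (-2)·(-2) + (3)·(3) + (1)·(1)) / 4 = 24/4 = 6
  S[A,B] = ((-3)·(-3.6) + (1)·(3.4) + (-2)·(3.4) + (3)·(-3.6) + (1)·(0.4)) / 4 = -3/4 = -0.75
  S[B,B] = ((-3.6)·(-3.6) + (3.4)·(3.4) + (3.4)·(3.4) + (-3.6)·(-3.6) + (0.4)·(0.4)) / 4 = 49.2/4 = 12.3
  S = [[6, -0.75],
 [-0.75, 12.3]].

Step 3 — invert S. det(S) = 6·12.3 - (-0.75)² = 73.2375.
  S^{-1} = (1/det) · [[d, -b], [-b, a]] = [[0.1679, 0.0102],
 [0.0102, 0.0819]].

Step 4 — quadratic form (x̄ - mu_0)^T · S^{-1} · (x̄ - mu_0):
  S^{-1} · (x̄ - mu_0) = (0.5407, 0.3257),
  (x̄ - mu_0)^T · [...] = (3)·(0.5407) + (3.6)·(0.3257) = 2.7945.

Step 5 — scale by n: T² = 5 · 2.7945 = 13.9724.

T² ≈ 13.9724


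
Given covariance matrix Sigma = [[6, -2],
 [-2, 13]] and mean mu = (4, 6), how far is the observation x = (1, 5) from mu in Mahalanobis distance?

Step 1 — centre the observation: (x - mu) = (-3, -1).

Step 2 — invert Sigma. det(Sigma) = 6·13 - (-2)² = 74.
  Sigma^{-1} = (1/det) · [[d, -b], [-b, a]] = [[0.1757, 0.027],
 [0.027, 0.0811]].

Step 3 — form the quadratic (x - mu)^T · Sigma^{-1} · (x - mu):
  Sigma^{-1} · (x - mu) = (-0.5541, -0.1622).
  (x - mu)^T · [Sigma^{-1} · (x - mu)] = (-3)·(-0.5541) + (-1)·(-0.1622) = 1.8243.

Step 4 — take square root: d = √(1.8243) ≈ 1.3507.

d(x, mu) = √(1.8243) ≈ 1.3507


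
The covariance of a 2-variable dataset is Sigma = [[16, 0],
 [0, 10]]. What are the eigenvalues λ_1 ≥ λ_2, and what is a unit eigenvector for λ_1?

Step 1 — characteristic polynomial of 2×2 Sigma:
  det(Sigma - λI) = λ² - trace · λ + det = 0.
  trace = 16 + 10 = 26, det = 16·10 - (0)² = 160.
Step 2 — discriminant:
  Δ = trace² - 4·det = 676 - 640 = 36.
Step 3 — eigenvalues:
  λ = (trace ± √Δ)/2 = (26 ± 6)/2,
  λ_1 = 16,  λ_2 = 10.

Step 4 — unit eigenvector for λ_1: Sigma is diagonal, so its eigenvectors are the coordinate axes. λ_1 = 16 is the diagonal entry on the first coordinate axis, hence
  v_1 = (1, 0) (||v_1|| = 1).

λ_1 = 16,  λ_2 = 10;  v_1 ≈ (1, 0)


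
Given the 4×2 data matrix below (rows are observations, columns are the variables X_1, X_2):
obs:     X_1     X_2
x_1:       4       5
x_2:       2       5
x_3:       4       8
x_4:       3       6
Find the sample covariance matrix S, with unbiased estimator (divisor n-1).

Step 1 — column means:
  mean(X_1) = (4 + 2 + 4 + 3) / 4 = 13/4 = 3.25
  mean(X_2) = (5 + 5 + 8 + 6) / 4 = 24/4 = 6

Step 2 — sample covariance S[i,j] = (1/(n-1)) · Σ_k (x_{k,i} - mean_i) · (x_{k,j} - mean_j), with n-1 = 3.
  S[X_1,X_1] = ((0.75)·(0.75) + (-1.25)·(-1.25) + (0.75)·(0.75) + (-0.25)·(-0.25)) / 3 = 2.75/3 = 0.9167
  S[X_1,X_2] = ((0.75)·(-1) + (-1.25)·(-1) + (0.75)·(2) + (-0.25)·(0)) / 3 = 2/3 = 0.6667
  S[X_2,X_2] = ((-1)·(-1) + (-1)·(-1) + (2)·(2) + (0)·(0)) / 3 = 6/3 = 2

S is symmetric (S[j,i] = S[i,j]). Assembling:

S = [[0.9167, 0.6667],
 [0.6667, 2]]


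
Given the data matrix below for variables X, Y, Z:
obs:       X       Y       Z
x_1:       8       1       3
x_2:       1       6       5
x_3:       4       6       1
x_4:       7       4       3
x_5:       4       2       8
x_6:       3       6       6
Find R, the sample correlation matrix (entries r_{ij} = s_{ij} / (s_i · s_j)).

Step 1 — column means:
  mean(X) = (8 + 1 + 4 + 7 + 4 + 3) / 6 = 27/6 = 4.5
  mean(Y) = (1 + 6 + 6 + 4 + 2 + 6) / 6 = 25/6 = 4.1667
  mean(Z) = (3 + 5 + 1 + 3 + 8 + 6) / 6 = 26/6 = 4.3333

Step 2 — sample variances and covariances s[i,j] = (1/(n-1)) · Σ_k (x_{k,i} - mean_i) · (x_{k,j} - mean_j), with n-1 = 5:
  s[X,X] = ((3.5)·(3.5) + (-3.5)·(-3.5) + (-0.5)·(-0.5) + (2.5)·(2.5) + (-0.5)·(-0.5) + (-1.5)·(-1.5)) / 5 = 33.5/5 = 6.7
  s[X,Y] = ((3.5)·(-3.1667) + (-3.5)·(1.8333) + (-0.5)·(1.8333) + (2.5)·(-0.1667) + (-0.5)·(-2.1667) + (-1.5)·(1.8333)) / 5 = -20.5/5 = -4.1
  s[X,Z] = ((3.5)·(-1.3333) + (-3.5)·(0.6667) + (-0.5)·(-3.3333) + (2.5)·(-1.3333) + (-0.5)·(3.6667) + (-1.5)·(1.6667)) / 5 = -13/5 = -2.6
  s[Y,Y] = ((-3.1667)·(-3.1667) + (1.8333)·(1.8333) + (1.8333)·(1.8333) + (-0.1667)·(-0.1667) + (-2.1667)·(-2.1667) + (1.8333)·(1.8333)) / 5 = 24.8333/5 = 4.9667
  s[Y,Z] = ((-3.1667)·(-1.3333) + (1.8333)·(0.6667) + (1.8333)·(-3.3333) + (-0.1667)·(-1.3333) + (-2.1667)·(3.6667) + (1.8333)·(1.6667)) / 5 = -5.3333/5 = -1.0667
  s[Z,Z] = ((-1.3333)·(-1.3333) + (0.6667)·(0.6667) + (-3.3333)·(-3.3333) + (-1.3333)·(-1.3333) + (3.6667)·(3.6667) + (1.6667)·(1.6667)) / 5 = 31.3333/5 = 6.2667
  Sample standard deviations s_i = √(s[i,i]):
  s(X) = √(6.7) = 2.5884
  s(Y) = √(4.9667) = 2.2286
  s(Z) = √(6.2667) = 2.5033

Step 3 — r_{ij} = s_{ij} / (s_i · s_j):
  r[X,X] = 1 (diagonal).
  r[X,Y] = -4.1 / (2.5884 · 2.2286) = -4.1 / 5.7686 = -0.7107
  r[X,Z] = -2.6 / (2.5884 · 2.5033) = -2.6 / 6.4797 = -0.4013
  r[Y,Y] = 1 (diagonal).
  r[Y,Z] = -1.0667 / (2.2286 · 2.5033) = -1.0667 / 5.5789 = -0.1912
  r[Z,Z] = 1 (diagonal).

R is symmetric with unit diagonal. Assembling:

R = [[1, -0.7107, -0.4013],
 [-0.7107, 1, -0.1912],
 [-0.4013, -0.1912, 1]]


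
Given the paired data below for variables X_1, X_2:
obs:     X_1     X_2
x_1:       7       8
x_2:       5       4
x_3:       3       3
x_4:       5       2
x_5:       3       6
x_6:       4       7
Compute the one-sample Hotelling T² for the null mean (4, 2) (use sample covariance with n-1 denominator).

Step 1 — sample mean vector:
  mean(X_1) = (7 + 5 + 3 + 5 + 3 + 4) / 6 = 27/6 = 4.5
  mean(X_2) = (8 + 4 + 3 + 2 + 6 + 7) / 6 = 30/6 = 5
  x̄ = (4.5, 5),  deviation x̄ - mu_0 = (4.5, 5) - (4, 2) = (0.5, 3).

Step 2 — sample covariance matrix, S[i,j] = (1/(n-1)) · Σ_k (x_{k,i} - mean_i) · (x_{k,j} - mean_j), divisor n-1 = 5:
  S[X_1,X_1] = ((2.5)·(2.5) + (0.5)·(0.5) + (-1.5)·(-1.5) + (0.5)·(0.5) + (-1.5)·(-1.5) + (-0.5)·(-0.5)) / 5 = 11.5/5 = 2.3
  S[X_1,X_2] = ((2.5)·(3) + (0.5)·(-1) + (-1.5)·(-2) + (0.5)·(-3) + (-1.5)·(1) + (-0.5)·(2)) / 5 = 6/5 = 1.2
  S[X_2,X_2] = ((3)·(3) + (-1)·(-1) + (-2)·(-2) + (-3)·(-3) + (1)·(1) + (2)·(2)) / 5 = 28/5 = 5.6
  S = [[2.3, 1.2],
 [1.2, 5.6]].

Step 3 — invert S. det(S) = 2.3·5.6 - (1.2)² = 11.44.
  S^{-1} = (1/det) · [[d, -b], [-b, a]] = [[0.4895, -0.1049],
 [-0.1049, 0.201]].

Step 4 — quadratic form (x̄ - mu_0)^T · S^{-1} · (x̄ - mu_0):
  S^{-1} · (x̄ - mu_0) = (-0.0699, 0.5507),
  (x̄ - mu_0)^T · [...] = (0.5)·(-0.0699) + (3)·(0.5507) = 1.6171.

Step 5 — scale by n: T² = 6 · 1.6171 = 9.7028.

T² ≈ 9.7028


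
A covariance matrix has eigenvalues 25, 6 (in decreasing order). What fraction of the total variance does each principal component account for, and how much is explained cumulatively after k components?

Step 1 — total variance = trace(Sigma) = Σ λ_i = 25 + 6 = 31.

Step 2 — fraction explained by component i = λ_i / Σ λ:
  PC1: 25/31 = 0.8065
  PC2: 6/31 = 0.1935

Step 3 — cumulative fraction after k components = (λ_1 + ... + λ_k) / Σ λ:
  k = 1: 25/31 = 0.8065
  k = 2: (25 + 6)/31 = 31/31 = 1

Summary (fraction, with percent):

explained: PC1 0.8065 (80.65%), PC2 0.1935 (19.35%);  cumulative: 0.8065, 1


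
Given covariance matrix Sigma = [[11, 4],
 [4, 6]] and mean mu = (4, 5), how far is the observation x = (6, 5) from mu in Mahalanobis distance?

Step 1 — centre the observation: (x - mu) = (2, 0).

Step 2 — invert Sigma. det(Sigma) = 11·6 - (4)² = 50.
  Sigma^{-1} = (1/det) · [[d, -b], [-b, a]] = [[0.12, -0.08],
 [-0.08, 0.22]].

Step 3 — form the quadratic (x - mu)^T · Sigma^{-1} · (x - mu):
  Sigma^{-1} · (x - mu) = (0.24, -0.16).
  (x - mu)^T · [Sigma^{-1} · (x - mu)] = (2)·(0.24) + (0)·(-0.16) = 0.48.

Step 4 — take square root: d = √(0.48) ≈ 0.6928.

d(x, mu) = √(0.48) ≈ 0.6928


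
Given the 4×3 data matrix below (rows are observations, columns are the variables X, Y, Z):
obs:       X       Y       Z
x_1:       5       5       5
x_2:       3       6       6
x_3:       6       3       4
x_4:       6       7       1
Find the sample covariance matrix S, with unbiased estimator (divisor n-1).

Step 1 — column means:
  mean(X) = (5 + 3 + 6 + 6) / 4 = 20/4 = 5
  mean(Y) = (5 + 6 + 3 + 7) / 4 = 21/4 = 5.25
  mean(Z) = (5 + 6 + 4 + 1) / 4 = 16/4 = 4

Step 2 — sample covariance S[i,j] = (1/(n-1)) · Σ_k (x_{k,i} - mean_i) · (x_{k,j} - mean_j), with n-1 = 3.
  S[X,X] = ((0)·(0) + (-2)·(-2) + (1)·(1) + (1)·(1)) / 3 = 6/3 = 2
  S[X,Y] = ((0)·(-0.25) + (-2)·(0.75) + (1)·(-2.25) + (1)·(1.75)) / 3 = -2/3 = -0.6667
  S[X,Z] = ((0)·(1) + (-2)·(2) + (1)·(0) + (1)·(-3)) / 3 = -7/3 = -2.3333
  S[Y,Y] = ((-0.25)·(-0.25) + (0.75)·(0.75) + (-2.25)·(-2.25) + (1.75)·(1.75)) / 3 = 8.75/3 = 2.9167
  S[Y,Z] = ((-0.25)·(1) + (0.75)·(2) + (-2.25)·(0) + (1.75)·(-3)) / 3 = -4/3 = -1.3333
  S[Z,Z] = ((1)·(1) + (2)·(2) + (0)·(0) + (-3)·(-3)) / 3 = 14/3 = 4.6667

S is symmetric (S[j,i] = S[i,j]). Assembling:

S = [[2, -0.6667, -2.3333],
 [-0.6667, 2.9167, -1.3333],
 [-2.3333, -1.3333, 4.6667]]


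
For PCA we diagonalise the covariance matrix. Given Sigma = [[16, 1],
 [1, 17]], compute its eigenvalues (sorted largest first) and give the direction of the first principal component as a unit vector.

Step 1 — characteristic polynomial of 2×2 Sigma:
  det(Sigma - λI) = λ² - trace · λ + det = 0.
  trace = 16 + 17 = 33, det = 16·17 - (1)² = 271.
Step 2 — discriminant:
  Δ = trace² - 4·det = 1089 - 1084 = 5.
Step 3 — eigenvalues:
  λ = (trace ± √Δ)/2 = (33 ± 2.2361)/2,
  λ_1 = 17.618,  λ_2 = 15.382.

Step 4 — unit eigenvector for λ_1: solve (Sigma - λ_1 I)v = 0. First row:
  (16 - 17.618)·v_x + (1)·v_y = 0, i.e. (-1.618)·v_x + (1)·v_y = 0,
  so v ∝ (b, λ_1 - a) = (1, 1.618) = u.
  ||u|| = √((1)² + (1.618)²) = √(3.618) ≈ 1.9021,
  v_1 = u/||u|| ≈ (0.5257, 0.8507) (||v_1|| = 1).

λ_1 = 17.618,  λ_2 = 15.382;  v_1 ≈ (0.5257, 0.8507)


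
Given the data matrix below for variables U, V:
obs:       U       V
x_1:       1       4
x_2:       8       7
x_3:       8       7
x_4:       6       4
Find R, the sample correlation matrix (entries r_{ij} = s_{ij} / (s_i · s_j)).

Step 1 — column means:
  mean(U) = (1 + 8 + 8 + 6) / 4 = 23/4 = 5.75
  mean(V) = (4 + 7 + 7 + 4) / 4 = 22/4 = 5.5

Step 2 — sample variances and covariances s[i,j] = (1/(n-1)) · Σ_k (x_{k,i} - mean_i) · (x_{k,j} - mean_j), with n-1 = 3:
  s[U,U] = ((-4.75)·(-4.75) + (2.25)·(2.25) + (2.25)·(2.25) + (0.25)·(0.25)) / 3 = 32.75/3 = 10.9167
  s[U,V] = ((-4.75)·(-1.5) + (2.25)·(1.5) + (2.25)·(1.5) + (0.25)·(-1.5)) / 3 = 13.5/3 = 4.5
  s[V,V] = ((-1.5)·(-1.5) + (1.5)·(1.5) + (1.5)·(1.5) + (-1.5)·(-1.5)) / 3 = 9/3 = 3
  Sample standard deviations s_i = √(s[i,i]):
  s(U) = √(10.9167) = 3.304
  s(V) = √(3) = 1.7321

Step 3 — r_{ij} = s_{ij} / (s_i · s_j):
  r[U,U] = 1 (diagonal).
  r[U,V] = 4.5 / (3.304 · 1.7321) = 4.5 / 5.7228 = 0.7863
  r[V,V] = 1 (diagonal).

R is symmetric with unit diagonal. Assembling:

R = [[1, 0.7863],
 [0.7863, 1]]


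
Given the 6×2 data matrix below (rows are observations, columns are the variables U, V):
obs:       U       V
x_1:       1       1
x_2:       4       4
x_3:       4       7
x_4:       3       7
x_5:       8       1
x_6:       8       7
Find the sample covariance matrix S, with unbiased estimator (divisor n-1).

Step 1 — column means:
  mean(U) = (1 + 4 + 4 + 3 + 8 + 8) / 6 = 28/6 = 4.6667
  mean(V) = (1 + 4 + 7 + 7 + 1 + 7) / 6 = 27/6 = 4.5

Step 2 — sample covariance S[i,j] = (1/(n-1)) · Σ_k (x_{k,i} - mean_i) · (x_{k,j} - mean_j), with n-1 = 5.
  S[U,U] = ((-3.6667)·(-3.6667) + (-0.6667)·(-0.6667) + (-0.6667)·(-0.6667) + (-1.6667)·(-1.6667) + (3.3333)·(3.3333) + (3.3333)·(3.3333)) / 5 = 39.3333/5 = 7.8667
  S[U,V] = ((-3.6667)·(-3.5) + (-0.6667)·(-0.5) + (-0.6667)·(2.5) + (-1.6667)·(2.5) + (3.3333)·(-3.5) + (3.3333)·(2.5)) / 5 = 4/5 = 0.8
  S[V,V] = ((-3.5)·(-3.5) + (-0.5)·(-0.5) + (2.5)·(2.5) + (2.5)·(2.5) + (-3.5)·(-3.5) + (2.5)·(2.5)) / 5 = 43.5/5 = 8.7

S is symmetric (S[j,i] = S[i,j]). Assembling:

S = [[7.8667, 0.8],
 [0.8, 8.7]]


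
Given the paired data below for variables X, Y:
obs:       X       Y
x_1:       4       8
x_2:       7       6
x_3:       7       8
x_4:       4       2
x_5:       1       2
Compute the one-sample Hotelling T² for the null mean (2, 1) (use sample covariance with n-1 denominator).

Step 1 — sample mean vector:
  mean(X) = (4 + 7 + 7 + 4 + 1) / 5 = 23/5 = 4.6
  mean(Y) = (8 + 6 + 8 + 2 + 2) / 5 = 26/5 = 5.2
  x̄ = (4.6, 5.2),  deviation x̄ - mu_0 = (4.6, 5.2) - (2, 1) = (2.6, 4.2).

Step 2 — sample covariance matrix, S[i,j] = (1/(n-1)) · Σ_k (x_{k,i} - mean_i) · (x_{k,j} - mean_j), divisor n-1 = 4:
  S[X,X] = ((-0.6)·(-0.6) + (2.4)·(2.4) + (2.4)·(2.4) + (-0.6)·(-0.6) + (-3.6)·(-3.6)) / 4 = 25.2/4 = 6.3
  S[X,Y] = ((-0.6)·(2.8) + (2.4)·(0.8) + (2.4)·(2.8) + (-0.6)·(-3.2) + (-3.6)·(-3.2)) / 4 = 20.4/4 = 5.1
  S[Y,Y] = ((2.8)·(2.8) + (0.8)·(0.8) + (2.8)·(2.8) + (-3.2)·(-3.2) + (-3.2)·(-3.2)) / 4 = 36.8/4 = 9.2
  S = [[6.3, 5.1],
 [5.1, 9.2]].

Step 3 — invert S. det(S) = 6.3·9.2 - (5.1)² = 31.95.
  S^{-1} = (1/det) · [[d, -b], [-b, a]] = [[0.2879, -0.1596],
 [-0.1596, 0.1972]].

Step 4 — quadratic form (x̄ - mu_0)^T · S^{-1} · (x̄ - mu_0):
  S^{-1} · (x̄ - mu_0) = (0.0782, 0.4131),
  (x̄ - mu_0)^T · [...] = (2.6)·(0.0782) + (4.2)·(0.4131) = 1.9387.

Step 5 — scale by n: T² = 5 · 1.9387 = 9.6933.

T² ≈ 9.6933


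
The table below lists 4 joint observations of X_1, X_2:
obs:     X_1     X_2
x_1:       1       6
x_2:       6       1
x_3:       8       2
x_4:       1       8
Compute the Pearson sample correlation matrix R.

Step 1 — column means:
  mean(X_1) = (1 + 6 + 8 + 1) / 4 = 16/4 = 4
  mean(X_2) = (6 + 1 + 2 + 8) / 4 = 17/4 = 4.25

Step 2 — sample variances and covariances s[i,j] = (1/(n-1)) · Σ_k (x_{k,i} - mean_i) · (x_{k,j} - mean_j), with n-1 = 3:
  s[X_1,X_1] = ((-3)·(-3) + (2)·(2) + (4)·(4) + (-3)·(-3)) / 3 = 38/3 = 12.6667
  s[X_1,X_2] = ((-3)·(1.75) + (2)·(-3.25) + (4)·(-2.25) + (-3)·(3.75)) / 3 = -32/3 = -10.6667
  s[X_2,X_2] = ((1.75)·(1.75) + (-3.25)·(-3.25) + (-2.25)·(-2.25) + (3.75)·(3.75)) / 3 = 32.75/3 = 10.9167
  Sample standard deviations s_i = √(s[i,i]):
  s(X_1) = √(12.6667) = 3.559
  s(X_2) = √(10.9167) = 3.304

Step 3 — r_{ij} = s_{ij} / (s_i · s_j):
  r[X_1,X_1] = 1 (diagonal).
  r[X_1,X_2] = -10.6667 / (3.559 · 3.304) = -10.6667 / 11.7592 = -0.9071
  r[X_2,X_2] = 1 (diagonal).

R is symmetric with unit diagonal. Assembling:

R = [[1, -0.9071],
 [-0.9071, 1]]


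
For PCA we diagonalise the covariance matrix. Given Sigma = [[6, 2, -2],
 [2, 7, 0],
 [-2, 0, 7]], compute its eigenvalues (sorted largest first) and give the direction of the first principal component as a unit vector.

Step 1 — characteristic polynomial p(λ) = det(λI - Sigma) = λ³ - tr·λ² + c_1·λ - det, where tr = trace, c_1 = sum of the principal 2×2 minors, det = det(Sigma):
  tr = 6 + 7 + 7 = 20,
  c_1 = (6·7 - (2)²) + (6·7 - (-2)²) + (7·7 - (0)²) = 38 + 38 + 49 = 125,
  det = 6·(7·7 - (0)²) - (2)·((2)·7 - (0)·(-2)) + (-2)·((2)·(0) - 7·(-2)) = 6·(49) - (2)·(14) + (-2)·(14) = 238.
  So p(λ) = λ³ - 20λ² + 125λ - 238.
Step 2 — look for an integer root (rational root theorem: any rational root is an integer divisor of 238). Testing λ = 7:
  p(7) = 343 - 980 + 875 - 238 = 0  ✓
  Dividing out (λ - 7): p(λ) = (λ - 7)(λ² - 13λ + 34).
Step 3 — remaining eigenvalues from the quadratic λ² - 13λ + 34 = 0:
  Δ = 13² - 4·34 = 169 - 136 = 33,  λ = (13 ± √33)/2 = (13 ± 5.7446)/2 ≈ 9.3723 or 3.6277.
  Sorted: λ_1 = 9.3723,  λ_2 = 7,  λ_3 = 3.6277  (check: sum = 20 = tr ✓).

Step 4 — unit eigenvector for λ_1 ≈ 9.3723: v spans the null space of (Sigma - λ_1 I), whose rows are
  r_1 = (-3.3723, 2, -2),  r_2 = (2, -2.3723, 0),  r_3 = (-2, 0, -2.3723).
  v is orthogonal to every row, so take v ∝ r_1 × r_2 = ((2)·(0) - (-2)·(-2.3723), (-2)·(2) - (-3.3723)·(0), (-3.3723)·(-2.3723) - (2)·(2)) ≈ (-4.7446, -4, 4).
  Rescale (multiply by -1 so the first nonzero entry is positive): u = (4.7446, 4, -4).
  ||u|| = √((4.7446)² + (4)² + (-4)²) = √(54.5109) ≈ 7.3831,  v_1 = u/||u|| ≈ (0.6426, 0.5418, -0.5418) (||v_1|| = 1).

λ_1 = 9.3723,  λ_2 = 7,  λ_3 = 3.6277;  v_1 ≈ (0.6426, 0.5418, -0.5418)


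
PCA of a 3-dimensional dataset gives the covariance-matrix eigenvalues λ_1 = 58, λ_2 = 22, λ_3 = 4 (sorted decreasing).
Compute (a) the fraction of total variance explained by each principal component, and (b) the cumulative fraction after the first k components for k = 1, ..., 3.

Step 1 — total variance = trace(Sigma) = Σ λ_i = 58 + 22 + 4 = 84.

Step 2 — fraction explained by component i = λ_i / Σ λ:
  PC1: 58/84 = 0.6905
  PC2: 22/84 = 0.2619
  PC3: 4/84 = 0.0476

Step 3 — cumulative fraction after k components = (λ_1 + ... + λ_k) / Σ λ:
  k = 1: 58/84 = 0.6905
  k = 2: (58 + 22)/84 = 80/84 = 0.9524
  k = 3: (58 + 22 + 4)/84 = 84/84 = 1

Summary (fraction, with percent):

explained: PC1 0.6905 (69.05%), PC2 0.2619 (26.19%), PC3 0.0476 (4.76%);  cumulative: 0.6905, 0.9524, 1


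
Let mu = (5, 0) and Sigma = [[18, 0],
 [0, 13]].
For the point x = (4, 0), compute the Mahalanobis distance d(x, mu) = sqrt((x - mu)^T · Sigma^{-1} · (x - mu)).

Step 1 — centre the observation: (x - mu) = (-1, 0).

Step 2 — invert Sigma. det(Sigma) = 18·13 - (0)² = 234.
  Sigma^{-1} = (1/det) · [[d, -b], [-b, a]] = [[0.0556, 0],
 [0, 0.0769]].

Step 3 — form the quadratic (x - mu)^T · Sigma^{-1} · (x - mu):
  Sigma^{-1} · (x - mu) = (-0.0556, 0).
  (x - mu)^T · [Sigma^{-1} · (x - mu)] = (-1)·(-0.0556) + (0)·(0) = 0.0556.

Step 4 — take square root: d = √(0.0556) ≈ 0.2357.

d(x, mu) = √(0.0556) ≈ 0.2357
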